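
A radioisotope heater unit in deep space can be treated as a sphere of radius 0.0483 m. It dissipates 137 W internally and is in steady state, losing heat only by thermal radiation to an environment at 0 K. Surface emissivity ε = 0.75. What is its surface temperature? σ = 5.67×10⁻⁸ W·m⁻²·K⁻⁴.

T ≈ 576 K

Steady state: internal power = radiated power, P = εσA T⁴.
Radiating area A = 4πr² = 0.02932 m².
T⁴ = P/(εσA) = 137/(0.75·5.67×10⁻⁸·0.02932) = 1.099×10¹¹ K⁴.
T = (1.099×10¹¹)^(1/4).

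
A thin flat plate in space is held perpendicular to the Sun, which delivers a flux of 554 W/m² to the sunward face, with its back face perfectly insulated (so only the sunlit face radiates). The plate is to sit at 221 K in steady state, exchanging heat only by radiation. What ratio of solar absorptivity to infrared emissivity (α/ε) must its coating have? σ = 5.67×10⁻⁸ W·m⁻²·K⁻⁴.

Balance: αS·A = εσ·1A·T⁴ ⇒ α/ε = σT⁴/S.
α/ε = 5.67×10⁻⁸·(221)⁴/554 = 5.67×10⁻⁸·2.385×10⁹/554.

α/ε ≈ 0.244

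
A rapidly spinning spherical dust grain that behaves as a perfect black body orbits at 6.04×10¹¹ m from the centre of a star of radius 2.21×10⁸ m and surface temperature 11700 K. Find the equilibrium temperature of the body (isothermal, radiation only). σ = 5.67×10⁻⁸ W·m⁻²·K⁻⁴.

The star's surface emits σT_*⁴; at distance d the flux is S = σT_*⁴(R_*/d)².
S = 5.67×10⁻⁸·(11700)⁴·(2.21×10⁸/6.04×10¹¹)² = 142.2 W/m².
For an isothermal sphere T⁴ = (1−a)S/(4σ) = 6.272×10⁸ K⁴.

T ≈ 158 K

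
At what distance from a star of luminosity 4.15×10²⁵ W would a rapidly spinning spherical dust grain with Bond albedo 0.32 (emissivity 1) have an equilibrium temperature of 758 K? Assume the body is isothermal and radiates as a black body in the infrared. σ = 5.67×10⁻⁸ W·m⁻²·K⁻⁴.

For an isothermal black-emitting sphere, (1−a)S·πr² = σ·4πr²·T⁴ ⇒ S = 4σT⁴/(1−a).
S = 4·5.67×10⁻⁸·(758)⁴/0.680 = 1.101×10⁵ W/m².
Flux falls as S = L/(4πd²), so d = √(L/(4πS)) = √(4.15×10²⁵/(4π·1.101×10⁵)).

d ≈ 5.48×10⁹ m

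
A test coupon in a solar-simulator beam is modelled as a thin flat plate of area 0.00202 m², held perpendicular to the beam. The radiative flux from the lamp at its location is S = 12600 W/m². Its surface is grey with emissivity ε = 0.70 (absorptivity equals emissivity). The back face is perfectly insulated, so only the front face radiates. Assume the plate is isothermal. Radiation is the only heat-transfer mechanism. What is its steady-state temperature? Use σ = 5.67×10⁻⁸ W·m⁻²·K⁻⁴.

At equilibrium, absorbed power = emitted power.
Absorbing cross-section = A = 0.002020 m²; emitting surface = A = 0.002020 m² (ratio 1).
εS·A_cross = εσ·A_surf·T⁴  ⇒  T⁴ = S/(1σ)   (ε cancels).
T⁴ = 12600/(1·5.67×10⁻⁸) = 2.222×10¹¹ K⁴.
T = (2.222×10¹¹)^(1/4).

T ≈ 687 K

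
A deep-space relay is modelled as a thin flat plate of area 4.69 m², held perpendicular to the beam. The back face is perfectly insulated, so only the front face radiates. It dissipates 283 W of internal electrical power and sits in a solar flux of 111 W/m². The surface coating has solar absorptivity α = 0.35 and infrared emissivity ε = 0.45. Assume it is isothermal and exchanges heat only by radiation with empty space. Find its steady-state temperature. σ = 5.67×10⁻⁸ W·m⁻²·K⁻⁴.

At steady state, absorbed solar power + internal power = radiated power.
Absorbed: α·S·A_cross = 0.35·111·4.690 = 182.2 W (cross-section A).
Total input = 182.2 + 283 = 465.2 W.
Radiated: εσ·A_surf·T⁴ with A_surf = A = 4.690 m².
T⁴ = 465.2/(0.45·5.67×10⁻⁸·4.690) = 3.888×10⁹ K⁴.

T ≈ 250 K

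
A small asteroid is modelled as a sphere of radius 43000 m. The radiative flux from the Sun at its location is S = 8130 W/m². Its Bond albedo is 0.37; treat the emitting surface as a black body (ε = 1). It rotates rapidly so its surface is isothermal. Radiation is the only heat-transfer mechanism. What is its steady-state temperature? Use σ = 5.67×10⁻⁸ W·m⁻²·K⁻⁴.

At equilibrium, absorbed power = emitted power.
Absorbing cross-section = πr² = 5.809×10⁹ m²; emitting surface = 4πr² = 2.324×10¹⁰ m² (ratio 4).
(1−a)S·A_cross = εσ·A_surf·T⁴  ⇒  T⁴ = (1−a)S/(4σ).
T⁴ = 0.630·8130/(4·5.67×10⁻⁸) = 2.258×10¹⁰ K⁴.
T = (2.258×10¹⁰)^(1/4).

T ≈ 388 K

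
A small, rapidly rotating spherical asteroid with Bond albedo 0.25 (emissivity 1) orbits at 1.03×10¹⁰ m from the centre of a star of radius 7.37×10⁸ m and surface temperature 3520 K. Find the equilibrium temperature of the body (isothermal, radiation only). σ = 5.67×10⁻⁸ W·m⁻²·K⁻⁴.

T ≈ 620 K

The star's surface emits σT_*⁴; at distance d the flux is S = σT_*⁴(R_*/d)².
S = 5.67×10⁻⁸·(3520)⁴·(7.37×10⁸/1.03×10¹⁰)² = 44570 W/m².
For an isothermal sphere T⁴ = (1−a)S/(4σ) = 1.474×10¹¹ K⁴.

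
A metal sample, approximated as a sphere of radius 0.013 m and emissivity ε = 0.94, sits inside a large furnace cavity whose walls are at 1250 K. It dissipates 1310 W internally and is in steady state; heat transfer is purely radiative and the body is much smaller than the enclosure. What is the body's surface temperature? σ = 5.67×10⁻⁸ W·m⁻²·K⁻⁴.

For a small grey body in a large enclosure, net radiated power = εσA(T⁴ − T_w⁴).
Steady state: P = εσA(T⁴ − T_w⁴) with A = 4πr² = 0.002124 m².
T⁴ = P/(εσA) + T_w⁴ = 1310/(0.94·5.67×10⁻⁸·0.002124) + (1250)⁴
    = 1.157×10¹³ + 2.441×10¹² = 1.401×10¹³ K⁴.

T ≈ 1930 K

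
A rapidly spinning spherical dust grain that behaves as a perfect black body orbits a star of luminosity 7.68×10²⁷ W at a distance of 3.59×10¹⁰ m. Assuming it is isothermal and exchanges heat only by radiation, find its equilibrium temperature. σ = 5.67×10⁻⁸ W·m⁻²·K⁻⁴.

T ≈ 1200 K

First find the stellar flux at distance d: S = L/(4πd²) = 7.68×10²⁷/(4π·(3.59×10¹⁰)²) = 4.742×10⁵ W/m².
For an isothermal sphere, absorbed (1−a)S·πr² = emitted σ·4πr²·T⁴, so T⁴ = (1−a)S/(4σ).
T⁴ = 1.00·4.742×10⁵/(4·5.67×10⁻⁸) = 2.091×10¹² K⁴.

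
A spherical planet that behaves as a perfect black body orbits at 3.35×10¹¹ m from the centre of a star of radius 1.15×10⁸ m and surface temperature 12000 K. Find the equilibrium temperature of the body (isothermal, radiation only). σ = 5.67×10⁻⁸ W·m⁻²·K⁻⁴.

T ≈ 157 K

The star's surface emits σT_*⁴; at distance d the flux is S = σT_*⁴(R_*/d)².
S = 5.67×10⁻⁸·(12000)⁴·(1.15×10⁸/3.35×10¹¹)² = 138.6 W/m².
For an isothermal sphere T⁴ = (1−a)S/(4σ) = 6.109×10⁸ K⁴.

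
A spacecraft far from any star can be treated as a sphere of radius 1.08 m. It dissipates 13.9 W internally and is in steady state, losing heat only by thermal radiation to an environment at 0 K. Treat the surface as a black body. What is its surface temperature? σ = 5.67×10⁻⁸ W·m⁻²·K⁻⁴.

T ≈ 64.0 K

Steady state: internal power = radiated power, P = εσA T⁴.
Radiating area A = 4πr² = 14.66 m².
T⁴ = P/(εσA) = 13.9/(1.0·5.67×10⁻⁸·14.66) = 1.673×10⁷ K⁴.
T = (1.673×10⁷)^(1/4).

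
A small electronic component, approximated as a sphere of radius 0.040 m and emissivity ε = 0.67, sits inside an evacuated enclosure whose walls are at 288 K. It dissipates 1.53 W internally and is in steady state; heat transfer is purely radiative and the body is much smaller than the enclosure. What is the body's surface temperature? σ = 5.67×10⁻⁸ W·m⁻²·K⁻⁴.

T ≈ 307 K

For a small grey body in a large enclosure, net radiated power = εσA(T⁴ − T_w⁴).
Steady state: P = εσA(T⁴ − T_w⁴) with A = 4πr² = 0.02011 m².
T⁴ = P/(εσA) + T_w⁴ = 1.53/(0.67·5.67×10⁻⁸·0.02011) + (288)⁴
    = 2.003×10⁹ + 6.880×10⁹ = 8.883×10⁹ K⁴.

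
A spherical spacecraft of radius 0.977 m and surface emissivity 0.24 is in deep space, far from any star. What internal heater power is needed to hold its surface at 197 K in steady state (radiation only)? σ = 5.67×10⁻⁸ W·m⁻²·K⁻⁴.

P ≈ 246 W

P = εσ·4πr²·T⁴.
4πr² = 11.99 m²; T⁴ = 1.506×10⁹ K⁴.
P = 0.24·5.67×10⁻⁸·11.99·1.506×10⁹.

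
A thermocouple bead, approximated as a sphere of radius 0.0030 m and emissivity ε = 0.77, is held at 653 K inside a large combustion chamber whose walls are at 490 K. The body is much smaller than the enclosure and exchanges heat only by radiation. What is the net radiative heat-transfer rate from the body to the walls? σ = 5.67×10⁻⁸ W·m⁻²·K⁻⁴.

P_net ≈ 0.613 W

For a small grey body in a large enclosure: P_net = εσA(T_body⁴ − T_wall⁴).
A = 4πr² = 1.131×10⁻⁴ m²; T_body⁴ − T_wall⁴ = 1.818×10¹¹ − 5.765×10¹⁰ = 1.242×10¹¹ K⁴.
|P_net| = 0.77·5.67×10⁻⁸·1.131×10⁻⁴·1.242×10¹¹.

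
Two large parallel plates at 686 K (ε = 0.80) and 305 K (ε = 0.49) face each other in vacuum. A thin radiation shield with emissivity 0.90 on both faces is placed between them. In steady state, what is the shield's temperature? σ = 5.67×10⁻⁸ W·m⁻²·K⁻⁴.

T_s ≈ 611 K

In steady state the net flux on the hot side equals that on the cold side.
σ(T₁⁴−T_s⁴)/D₁ = σ(T_s⁴−T₂⁴)/D₂, with D₁ = 1/ε₁+1/ε_s−1 = 1.361, D₂ = 1/ε_s+1/ε₂−1 = 2.152.
Solve for T_s⁴: T_s⁴ = (D₂·T₁⁴ + D₁·T₂⁴)/(D₁+D₂) = 1.390×10¹¹ K⁴.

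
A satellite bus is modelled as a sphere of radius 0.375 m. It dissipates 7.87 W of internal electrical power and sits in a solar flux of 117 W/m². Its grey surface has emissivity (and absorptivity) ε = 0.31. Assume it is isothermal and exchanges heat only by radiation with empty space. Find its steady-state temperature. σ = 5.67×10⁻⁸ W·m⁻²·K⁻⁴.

T ≈ 167 K

At steady state, absorbed solar power + internal power = radiated power.
Absorbed: α·S·A_cross = 0.31·117·0.4418 = 16.02 W (cross-section πr²).
Total input = 16.02 + 7.87 = 23.89 W.
Radiated: εσ·A_surf·T⁴ with A_surf = 4πr² = 1.767 m².
T⁴ = 23.89/(0.31·5.67×10⁻⁸·1.767) = 7.692×10⁸ K⁴.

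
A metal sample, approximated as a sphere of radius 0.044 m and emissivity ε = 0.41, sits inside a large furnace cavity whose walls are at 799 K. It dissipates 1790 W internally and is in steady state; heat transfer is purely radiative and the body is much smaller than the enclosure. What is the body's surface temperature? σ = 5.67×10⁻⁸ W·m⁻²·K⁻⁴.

For a small grey body in a large enclosure, net radiated power = εσA(T⁴ − T_w⁴).
Steady state: P = εσA(T⁴ − T_w⁴) with A = 4πr² = 0.02433 m².
T⁴ = P/(εσA) + T_w⁴ = 1790/(0.41·5.67×10⁻⁸·0.02433) + (799)⁴
    = 3.165×10¹² + 4.076×10¹¹ = 3.573×10¹² K⁴.

T ≈ 1370 K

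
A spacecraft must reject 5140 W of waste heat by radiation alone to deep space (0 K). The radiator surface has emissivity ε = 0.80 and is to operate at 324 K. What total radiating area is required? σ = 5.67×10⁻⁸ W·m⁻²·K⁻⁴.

P = εσA T⁴ ⇒ A = P/(εσT⁴).
T⁴ = 1.102×10¹⁰ K⁴.
A = 5140/(0.80 × 5.67×10⁻⁸ × 1.102×10¹⁰).

A ≈ 10.3 m²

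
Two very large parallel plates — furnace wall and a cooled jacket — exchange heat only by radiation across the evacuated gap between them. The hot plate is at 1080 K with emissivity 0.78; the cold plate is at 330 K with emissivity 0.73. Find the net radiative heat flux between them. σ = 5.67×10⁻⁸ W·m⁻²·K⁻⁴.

For two infinite grey parallel plates, q = σ(T₁⁴ − T₂⁴)/(1/ε₁ + 1/ε₂ − 1).
T₁⁴ − T₂⁴ = 1.360×10¹² − 1.186×10¹⁰ = 1.349×10¹² K⁴.
1/ε₁ + 1/ε₂ − 1 = 1.282 + 1.370 − 1 = 1.652.
q = 5.67×10⁻⁸ × 1.349×10¹² / 1.652.

q ≈ 46300 W/m²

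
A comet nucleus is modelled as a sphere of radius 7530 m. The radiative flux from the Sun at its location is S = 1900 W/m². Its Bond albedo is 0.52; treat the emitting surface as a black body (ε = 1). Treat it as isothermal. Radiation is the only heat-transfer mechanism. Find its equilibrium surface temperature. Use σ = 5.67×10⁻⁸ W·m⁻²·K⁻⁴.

At equilibrium, absorbed power = emitted power.
Absorbing cross-section = πr² = 1.781×10⁸ m²; emitting surface = 4πr² = 7.125×10⁸ m² (ratio 4).
(1−a)S·A_cross = εσ·A_surf·T⁴  ⇒  T⁴ = (1−a)S/(4σ).
T⁴ = 0.480·1900/(4·5.67×10⁻⁸) = 4.021×10⁹ K⁴.
T = (4.021×10⁹)^(1/4).

T ≈ 252 K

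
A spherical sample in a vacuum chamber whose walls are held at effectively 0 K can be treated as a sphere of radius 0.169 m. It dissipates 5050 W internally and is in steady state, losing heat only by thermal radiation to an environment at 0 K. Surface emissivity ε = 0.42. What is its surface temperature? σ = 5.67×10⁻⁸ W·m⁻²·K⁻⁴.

T ≈ 877 K

Steady state: internal power = radiated power, P = εσA T⁴.
Radiating area A = 4πr² = 0.3589 m².
T⁴ = P/(εσA) = 5050/(0.42·5.67×10⁻⁸·0.3589) = 5.908×10¹¹ K⁴.
T = (5.908×10¹¹)^(1/4).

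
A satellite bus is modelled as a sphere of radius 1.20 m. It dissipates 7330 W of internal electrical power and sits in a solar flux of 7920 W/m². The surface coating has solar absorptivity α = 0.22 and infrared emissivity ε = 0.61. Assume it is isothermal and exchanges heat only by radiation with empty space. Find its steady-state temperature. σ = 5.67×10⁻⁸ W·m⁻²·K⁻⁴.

T ≈ 395 K

At steady state, absorbed solar power + internal power = radiated power.
Absorbed: α·S·A_cross = 0.22·7920·4.524 = 7882 W (cross-section πr²).
Total input = 7882 + 7330 = 15210 W.
Radiated: εσ·A_surf·T⁴ with A_surf = 4πr² = 18.10 m².
T⁴ = 15210/(0.61·5.67×10⁻⁸·18.10) = 2.431×10¹⁰ K⁴.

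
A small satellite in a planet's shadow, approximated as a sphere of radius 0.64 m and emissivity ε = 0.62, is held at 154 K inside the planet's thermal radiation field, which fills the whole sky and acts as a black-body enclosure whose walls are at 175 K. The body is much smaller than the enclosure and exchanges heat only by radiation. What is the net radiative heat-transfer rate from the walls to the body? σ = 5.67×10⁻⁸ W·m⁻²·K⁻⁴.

P_net ≈ 67.9 W

For a small grey body in a large enclosure: P_net = εσA(T_body⁴ − T_wall⁴).
A = 4πr² = 5.147 m²; T_body⁴ − T_wall⁴ = 5.624×10⁸ − 9.379×10⁸ = -3.754×10⁸ K⁴.
|P_net| = 0.62·5.67×10⁻⁸·5.147·3.754×10⁸.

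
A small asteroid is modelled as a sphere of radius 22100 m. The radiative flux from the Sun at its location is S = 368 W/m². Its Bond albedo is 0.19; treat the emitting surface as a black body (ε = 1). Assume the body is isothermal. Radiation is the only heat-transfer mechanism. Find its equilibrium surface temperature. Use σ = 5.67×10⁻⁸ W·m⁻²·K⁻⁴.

At equilibrium, absorbed power = emitted power.
Absorbing cross-section = πr² = 1.534×10⁹ m²; emitting surface = 4πr² = 6.138×10⁹ m² (ratio 4).
(1−a)S·A_cross = εσ·A_surf·T⁴  ⇒  T⁴ = (1−a)S/(4σ).
T⁴ = 0.810·368/(4·5.67×10⁻⁸) = 1.314×10⁹ K⁴.
T = (1.314×10⁹)^(1/4).

T ≈ 190 K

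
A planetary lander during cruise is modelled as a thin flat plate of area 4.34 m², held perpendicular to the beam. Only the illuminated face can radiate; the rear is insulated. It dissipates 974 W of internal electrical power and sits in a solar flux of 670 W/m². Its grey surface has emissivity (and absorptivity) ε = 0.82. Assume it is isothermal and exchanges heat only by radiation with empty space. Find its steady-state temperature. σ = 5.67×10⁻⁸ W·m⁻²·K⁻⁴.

T ≈ 359 K

At steady state, absorbed solar power + internal power = radiated power.
Absorbed: α·S·A_cross = 0.82·670·4.340 = 2384 W (cross-section A).
Total input = 2384 + 974 = 3358 W.
Radiated: εσ·A_surf·T⁴ with A_surf = A = 4.340 m².
T⁴ = 3358/(0.82·5.67×10⁻⁸·4.340) = 1.664×10¹⁰ K⁴.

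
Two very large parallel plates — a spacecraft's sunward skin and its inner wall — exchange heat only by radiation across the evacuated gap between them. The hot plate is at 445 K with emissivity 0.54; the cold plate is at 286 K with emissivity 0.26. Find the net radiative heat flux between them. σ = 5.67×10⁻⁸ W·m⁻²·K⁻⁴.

q ≈ 393 W/m²

For two infinite grey parallel plates, q = σ(T₁⁴ − T₂⁴)/(1/ε₁ + 1/ε₂ − 1).
T₁⁴ − T₂⁴ = 3.921×10¹⁰ − 6.691×10⁹ = 3.252×10¹⁰ K⁴.
1/ε₁ + 1/ε₂ − 1 = 1.852 + 3.846 − 1 = 4.698.
q = 5.67×10⁻⁸ × 3.252×10¹⁰ / 4.698.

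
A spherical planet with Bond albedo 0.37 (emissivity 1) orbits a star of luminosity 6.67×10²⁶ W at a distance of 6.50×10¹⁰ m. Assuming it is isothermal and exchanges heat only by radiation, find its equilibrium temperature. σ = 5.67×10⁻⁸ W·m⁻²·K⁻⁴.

T ≈ 432 K

First find the stellar flux at distance d: S = L/(4πd²) = 6.67×10²⁶/(4π·(6.50×10¹⁰)²) = 12560 W/m².
For an isothermal sphere, absorbed (1−a)S·πr² = emitted σ·4πr²·T⁴, so T⁴ = (1−a)S/(4σ).
T⁴ = 0.630·12560/(4·5.67×10⁻⁸) = 3.490×10¹⁰ K⁴.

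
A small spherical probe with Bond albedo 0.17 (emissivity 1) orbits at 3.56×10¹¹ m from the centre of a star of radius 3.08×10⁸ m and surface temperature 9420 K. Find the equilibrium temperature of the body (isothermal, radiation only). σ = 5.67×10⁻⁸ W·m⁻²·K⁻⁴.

T ≈ 187 K

The star's surface emits σT_*⁴; at distance d the flux is S = σT_*⁴(R_*/d)².
S = 5.67×10⁻⁸·(9420)⁴·(3.08×10⁸/3.56×10¹¹)² = 334.2 W/m².
For an isothermal sphere T⁴ = (1−a)S/(4σ) = 1.223×10⁹ K⁴.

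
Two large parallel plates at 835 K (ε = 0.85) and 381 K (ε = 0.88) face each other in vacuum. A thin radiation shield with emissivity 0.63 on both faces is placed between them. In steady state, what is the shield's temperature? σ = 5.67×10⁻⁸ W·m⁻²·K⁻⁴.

In steady state the net flux on the hot side equals that on the cold side.
σ(T₁⁴−T_s⁴)/D₁ = σ(T_s⁴−T₂⁴)/D₂, with D₁ = 1/ε₁+1/ε_s−1 = 1.764, D₂ = 1/ε_s+1/ε₂−1 = 1.724.
Solve for T_s⁴: T_s⁴ = (D₂·T₁⁴ + D₁·T₂⁴)/(D₁+D₂) = 2.509×10¹¹ K⁴.

T_s ≈ 708 K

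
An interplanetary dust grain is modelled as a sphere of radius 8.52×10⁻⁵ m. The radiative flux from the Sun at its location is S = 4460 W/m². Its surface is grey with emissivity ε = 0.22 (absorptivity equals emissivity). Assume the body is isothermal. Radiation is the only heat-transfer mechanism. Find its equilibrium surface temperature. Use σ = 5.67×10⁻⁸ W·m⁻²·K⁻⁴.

T ≈ 374 K

At equilibrium, absorbed power = emitted power.
Absorbing cross-section = πr² = 2.280×10⁻⁸ m²; emitting surface = 4πr² = 9.122×10⁻⁸ m² (ratio 4).
εS·A_cross = εσ·A_surf·T⁴  ⇒  T⁴ = S/(4σ)   (ε cancels).
T⁴ = 4460/(4·5.67×10⁻⁸) = 1.966×10¹⁰ K⁴.
T = (1.966×10¹⁰)^(1/4).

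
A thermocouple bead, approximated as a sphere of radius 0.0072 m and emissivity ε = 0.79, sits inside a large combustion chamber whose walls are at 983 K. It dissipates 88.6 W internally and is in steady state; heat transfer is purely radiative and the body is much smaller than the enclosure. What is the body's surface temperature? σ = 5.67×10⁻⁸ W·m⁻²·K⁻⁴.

T ≈ 1410 K

For a small grey body in a large enclosure, net radiated power = εσA(T⁴ − T_w⁴).
Steady state: P = εσA(T⁴ − T_w⁴) with A = 4πr² = 6.514×10⁻⁴ m².
T⁴ = P/(εσA) + T_w⁴ = 88.6/(0.79·5.67×10⁻⁸·6.514×10⁻⁴) + (983)⁴
    = 3.036×10¹² + 9.337×10¹¹ = 3.970×10¹² K⁴.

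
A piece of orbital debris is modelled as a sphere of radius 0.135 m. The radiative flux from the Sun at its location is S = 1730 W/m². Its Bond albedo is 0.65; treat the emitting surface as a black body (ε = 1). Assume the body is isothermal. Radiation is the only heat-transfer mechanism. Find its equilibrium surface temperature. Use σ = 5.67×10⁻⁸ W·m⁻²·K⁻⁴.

T ≈ 227 K

At equilibrium, absorbed power = emitted power.
Absorbing cross-section = πr² = 0.05726 m²; emitting surface = 4πr² = 0.2290 m² (ratio 4).
(1−a)S·A_cross = εσ·A_surf·T⁴  ⇒  T⁴ = (1−a)S/(4σ).
T⁴ = 0.350·1730/(4·5.67×10⁻⁸) = 2.670×10⁹ K⁴.
T = (2.670×10⁹)^(1/4).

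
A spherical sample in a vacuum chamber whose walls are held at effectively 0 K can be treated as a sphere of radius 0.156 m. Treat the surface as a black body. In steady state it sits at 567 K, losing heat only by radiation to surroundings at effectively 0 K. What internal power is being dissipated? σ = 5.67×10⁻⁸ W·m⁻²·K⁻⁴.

P ≈ 1790 W

Steady state: P = εσA T⁴.
A = 4πr² = 0.3058 m²; T⁴ = (567)⁴ = 1.034×10¹¹ K⁴.
P = 1.0 × 5.67×10⁻⁸ × 0.3058 × 1.034×10¹¹.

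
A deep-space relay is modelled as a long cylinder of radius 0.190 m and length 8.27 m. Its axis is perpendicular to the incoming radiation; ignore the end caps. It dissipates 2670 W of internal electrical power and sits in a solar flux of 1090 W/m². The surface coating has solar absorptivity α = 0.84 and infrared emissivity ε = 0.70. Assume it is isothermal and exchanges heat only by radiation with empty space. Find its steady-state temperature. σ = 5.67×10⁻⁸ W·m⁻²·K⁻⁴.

At steady state, absorbed solar power + internal power = radiated power.
Absorbed: α·S·A_cross = 0.84·1090·3.143 = 2877 W (cross-section 2rL).
Total input = 2877 + 2670 = 5547 W.
Radiated: εσ·A_surf·T⁴ with A_surf = 2πrL = 9.873 m².
T⁴ = 5547/(0.70·5.67×10⁻⁸·9.873) = 1.416×10¹⁰ K⁴.

T ≈ 345 K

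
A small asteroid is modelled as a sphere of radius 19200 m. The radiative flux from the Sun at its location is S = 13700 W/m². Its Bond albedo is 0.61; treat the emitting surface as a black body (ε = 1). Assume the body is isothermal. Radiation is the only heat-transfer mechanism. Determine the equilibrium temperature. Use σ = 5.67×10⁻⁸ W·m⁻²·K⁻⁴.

T ≈ 392 K

At equilibrium, absorbed power = emitted power.
Absorbing cross-section = πr² = 1.158×10⁹ m²; emitting surface = 4πr² = 4.632×10⁹ m² (ratio 4).
(1−a)S·A_cross = εσ·A_surf·T⁴  ⇒  T⁴ = (1−a)S/(4σ).
T⁴ = 0.390·13700/(4·5.67×10⁻⁸) = 2.356×10¹⁰ K⁴.
T = (2.356×10¹⁰)^(1/4).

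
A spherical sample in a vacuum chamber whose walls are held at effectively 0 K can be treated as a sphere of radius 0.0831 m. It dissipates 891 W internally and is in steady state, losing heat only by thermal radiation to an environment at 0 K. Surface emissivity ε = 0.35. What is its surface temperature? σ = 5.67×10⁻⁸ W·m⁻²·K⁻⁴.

Steady state: internal power = radiated power, P = εσA T⁴.
Radiating area A = 4πr² = 0.08678 m².
T⁴ = P/(εσA) = 891/(0.35·5.67×10⁻⁸·0.08678) = 5.174×10¹¹ K⁴.
T = (5.174×10¹¹)^(1/4).

T ≈ 848 K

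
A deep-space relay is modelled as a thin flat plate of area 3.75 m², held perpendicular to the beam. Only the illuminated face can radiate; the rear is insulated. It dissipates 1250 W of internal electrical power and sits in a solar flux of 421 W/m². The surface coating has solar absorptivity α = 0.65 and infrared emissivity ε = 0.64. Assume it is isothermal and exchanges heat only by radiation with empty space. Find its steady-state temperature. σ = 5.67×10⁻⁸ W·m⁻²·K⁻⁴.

At steady state, absorbed solar power + internal power = radiated power.
Absorbed: α·S·A_cross = 0.65·421·3.750 = 1026 W (cross-section A).
Total input = 1026 + 1250 = 2276 W.
Radiated: εσ·A_surf·T⁴ with A_surf = A = 3.750 m².
T⁴ = 2276/(0.64·5.67×10⁻⁸·3.750) = 1.673×10¹⁰ K⁴.

T ≈ 360 K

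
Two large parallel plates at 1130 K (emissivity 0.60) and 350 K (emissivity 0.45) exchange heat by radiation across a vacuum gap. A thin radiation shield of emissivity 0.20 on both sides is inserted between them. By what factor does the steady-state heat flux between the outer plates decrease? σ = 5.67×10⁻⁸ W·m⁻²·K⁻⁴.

factor ≈ 4.12

Without shield: q₀ = σΔ(T⁴)/(1/ε₁+1/ε₂−1) with denominator 2.889.
With shield the two gaps are in series; the resistances add: (1/ε₁+1/ε_s−1)+(1/ε_s+1/ε₂−1) = 5.667+6.222 = 11.89.
Heat-flux ratio q₀/q = 11.89/2.889.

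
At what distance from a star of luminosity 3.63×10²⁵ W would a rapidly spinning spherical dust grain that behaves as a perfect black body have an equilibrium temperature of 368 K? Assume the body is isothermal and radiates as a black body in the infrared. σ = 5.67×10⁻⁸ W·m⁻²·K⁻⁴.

d ≈ 2.64×10¹⁰ m

For an isothermal black-emitting sphere, (1−a)S·πr² = σ·4πr²·T⁴ ⇒ S = 4σT⁴/(1−a).
S = 4·5.67×10⁻⁸·(368)⁴/1.00 = 4159 W/m².
Flux falls as S = L/(4πd²), so d = √(L/(4πS)) = √(3.63×10²⁵/(4π·4159)).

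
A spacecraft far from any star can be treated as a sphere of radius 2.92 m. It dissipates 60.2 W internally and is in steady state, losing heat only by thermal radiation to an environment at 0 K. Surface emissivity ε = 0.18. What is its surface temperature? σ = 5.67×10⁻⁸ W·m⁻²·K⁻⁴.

Steady state: internal power = radiated power, P = εσA T⁴.
Radiating area A = 4πr² = 107.1 m².
T⁴ = P/(εσA) = 60.2/(0.18·5.67×10⁻⁸·107.1) = 5.505×10⁷ K⁴.
T = (5.505×10⁷)^(1/4).

T ≈ 86.1 K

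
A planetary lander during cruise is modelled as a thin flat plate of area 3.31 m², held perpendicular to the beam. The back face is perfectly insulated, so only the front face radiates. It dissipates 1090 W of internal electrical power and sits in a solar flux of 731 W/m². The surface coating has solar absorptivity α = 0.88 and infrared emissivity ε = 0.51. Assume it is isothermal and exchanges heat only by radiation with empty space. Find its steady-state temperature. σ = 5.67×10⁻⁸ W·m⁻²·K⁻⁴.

T ≈ 428 K

At steady state, absorbed solar power + internal power = radiated power.
Absorbed: α·S·A_cross = 0.88·731·3.310 = 2129 W (cross-section A).
Total input = 2129 + 1090 = 3219 W.
Radiated: εσ·A_surf·T⁴ with A_surf = A = 3.310 m².
T⁴ = 3219/(0.51·5.67×10⁻⁸·3.310) = 3.363×10¹⁰ K⁴.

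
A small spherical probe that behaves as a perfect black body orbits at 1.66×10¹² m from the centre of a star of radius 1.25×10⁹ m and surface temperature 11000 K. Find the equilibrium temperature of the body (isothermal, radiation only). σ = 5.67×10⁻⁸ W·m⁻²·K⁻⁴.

T ≈ 213 K

The star's surface emits σT_*⁴; at distance d the flux is S = σT_*⁴(R_*/d)².
S = 5.67×10⁻⁸·(11000)⁴·(1.25×10⁹/1.66×10¹²)² = 470.7 W/m².
For an isothermal sphere T⁴ = (1−a)S/(4σ) = 2.075×10⁹ K⁴.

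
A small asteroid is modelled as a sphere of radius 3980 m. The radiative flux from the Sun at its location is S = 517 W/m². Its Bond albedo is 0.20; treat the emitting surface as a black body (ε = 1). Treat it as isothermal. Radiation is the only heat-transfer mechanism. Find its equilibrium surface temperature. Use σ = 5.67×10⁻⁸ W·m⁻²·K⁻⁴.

At equilibrium, absorbed power = emitted power.
Absorbing cross-section = πr² = 4.976×10⁷ m²; emitting surface = 4πr² = 1.991×10⁸ m² (ratio 4).
(1−a)S·A_cross = εσ·A_surf·T⁴  ⇒  T⁴ = (1−a)S/(4σ).
T⁴ = 0.800·517/(4·5.67×10⁻⁸) = 1.824×10⁹ K⁴.
T = (1.824×10⁹)^(1/4).

T ≈ 207 K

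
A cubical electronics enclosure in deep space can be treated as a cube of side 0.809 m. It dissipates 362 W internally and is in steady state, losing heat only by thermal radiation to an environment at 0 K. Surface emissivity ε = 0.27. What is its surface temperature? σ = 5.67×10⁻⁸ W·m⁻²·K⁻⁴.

T ≈ 279 K

Steady state: internal power = radiated power, P = εσA T⁴.
Radiating area A = 6L² = 3.927 m².
T⁴ = P/(εσA) = 362/(0.27·5.67×10⁻⁸·3.927) = 6.022×10⁹ K⁴.
T = (6.022×10⁹)^(1/4).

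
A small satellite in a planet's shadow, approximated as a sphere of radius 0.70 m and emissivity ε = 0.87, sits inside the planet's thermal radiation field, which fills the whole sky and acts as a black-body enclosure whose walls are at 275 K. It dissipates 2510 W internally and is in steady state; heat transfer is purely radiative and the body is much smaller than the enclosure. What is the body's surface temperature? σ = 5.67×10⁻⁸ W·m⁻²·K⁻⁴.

For a small grey body in a large enclosure, net radiated power = εσA(T⁴ − T_w⁴).
Steady state: P = εσA(T⁴ − T_w⁴) with A = 4πr² = 6.158 m².
T⁴ = P/(εσA) + T_w⁴ = 2510/(0.87·5.67×10⁻⁸·6.158) + (275)⁴
    = 8.264×10⁹ + 5.719×10⁹ = 1.398×10¹⁰ K⁴.

T ≈ 344 K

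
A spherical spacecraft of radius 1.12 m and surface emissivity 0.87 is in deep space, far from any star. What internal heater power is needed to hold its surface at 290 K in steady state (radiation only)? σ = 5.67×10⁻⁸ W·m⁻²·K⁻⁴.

P ≈ 5500 W

P = εσ·4πr²·T⁴.
4πr² = 15.76 m²; T⁴ = 7.073×10⁹ K⁴.
P = 0.87·5.67×10⁻⁸·15.76·7.073×10⁹.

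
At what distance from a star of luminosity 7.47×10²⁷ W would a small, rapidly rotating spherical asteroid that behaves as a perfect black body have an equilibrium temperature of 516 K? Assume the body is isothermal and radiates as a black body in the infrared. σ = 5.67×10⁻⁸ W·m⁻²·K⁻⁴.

For an isothermal black-emitting sphere, (1−a)S·πr² = σ·4πr²·T⁴ ⇒ S = 4σT⁴/(1−a).
S = 4·5.67×10⁻⁸·(516)⁴/1.00 = 16080 W/m².
Flux falls as S = L/(4πd²), so d = √(L/(4πS)) = √(7.47×10²⁷/(4π·16080)).

d ≈ 1.92×10¹¹ m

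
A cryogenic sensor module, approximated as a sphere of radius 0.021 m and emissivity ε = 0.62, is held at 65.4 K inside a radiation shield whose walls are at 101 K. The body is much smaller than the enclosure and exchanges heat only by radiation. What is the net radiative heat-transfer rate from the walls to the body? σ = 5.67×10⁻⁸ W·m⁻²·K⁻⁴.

For a small grey body in a large enclosure: P_net = εσA(T_body⁴ − T_wall⁴).
A = 4πr² = 0.005542 m²; T_body⁴ − T_wall⁴ = 1.829×10⁷ − 1.041×10⁸ = -8.577×10⁷ K⁴.
|P_net| = 0.62·5.67×10⁻⁸·0.005542·8.577×10⁷.

P_net ≈ 0.0167 W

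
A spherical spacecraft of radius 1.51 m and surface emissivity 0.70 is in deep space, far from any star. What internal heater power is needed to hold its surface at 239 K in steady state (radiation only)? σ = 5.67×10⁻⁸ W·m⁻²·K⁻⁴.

P ≈ 3710 W

P = εσ·4πr²·T⁴.
4πr² = 28.65 m²; T⁴ = 3.263×10⁹ K⁴.
P = 0.70·5.67×10⁻⁸·28.65·3.263×10⁹.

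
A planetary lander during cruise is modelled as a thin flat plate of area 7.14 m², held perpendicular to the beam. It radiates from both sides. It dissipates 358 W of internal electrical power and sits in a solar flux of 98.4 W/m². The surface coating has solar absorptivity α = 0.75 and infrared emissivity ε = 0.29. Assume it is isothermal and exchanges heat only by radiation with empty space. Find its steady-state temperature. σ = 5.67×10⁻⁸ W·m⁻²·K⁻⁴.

T ≈ 248 K

At steady state, absorbed solar power + internal power = radiated power.
Absorbed: α·S·A_cross = 0.75·98.4·7.140 = 526.9 W (cross-section A).
Total input = 526.9 + 358 = 884.9 W.
Radiated: εσ·A_surf·T⁴ with A_surf = 2A = 14.28 m².
T⁴ = 884.9/(0.29·5.67×10⁻⁸·14.28) = 3.769×10⁹ K⁴.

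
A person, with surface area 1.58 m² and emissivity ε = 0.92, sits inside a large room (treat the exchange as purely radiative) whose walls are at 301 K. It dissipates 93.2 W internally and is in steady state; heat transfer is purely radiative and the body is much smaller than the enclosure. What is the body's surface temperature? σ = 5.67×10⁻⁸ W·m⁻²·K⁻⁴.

T ≈ 311 K

For a small grey body in a large enclosure, net radiated power = εσA(T⁴ − T_w⁴).
Steady state: P = εσA(T⁴ − T_w⁴) with A = 1.58 m².
T⁴ = P/(εσA) + T_w⁴ = 93.2/(0.92·5.67×10⁻⁸·1.580) + (301)⁴
    = 1.131×10⁹ + 8.209×10⁹ = 9.339×10⁹ K⁴.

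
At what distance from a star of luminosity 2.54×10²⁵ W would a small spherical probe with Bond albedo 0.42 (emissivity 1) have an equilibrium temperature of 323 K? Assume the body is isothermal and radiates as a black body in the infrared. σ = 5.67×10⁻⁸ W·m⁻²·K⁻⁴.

d ≈ 2.18×10¹⁰ m

For an isothermal black-emitting sphere, (1−a)S·πr² = σ·4πr²·T⁴ ⇒ S = 4σT⁴/(1−a).
S = 4·5.67×10⁻⁸·(323)⁴/0.580 = 4256 W/m².
Flux falls as S = L/(4πd²), so d = √(L/(4πS)) = √(2.54×10²⁵/(4π·4256)).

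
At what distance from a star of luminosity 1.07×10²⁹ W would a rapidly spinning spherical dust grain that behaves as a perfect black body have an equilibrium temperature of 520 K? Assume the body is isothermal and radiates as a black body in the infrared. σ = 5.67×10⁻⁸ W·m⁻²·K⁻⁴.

For an isothermal black-emitting sphere, (1−a)S·πr² = σ·4πr²·T⁴ ⇒ S = 4σT⁴/(1−a).
S = 4·5.67×10⁻⁸·(520)⁴/1.00 = 16580 W/m².
Flux falls as S = L/(4πd²), so d = √(L/(4πS)) = √(1.07×10²⁹/(4π·16580)).

d ≈ 7.17×10¹¹ m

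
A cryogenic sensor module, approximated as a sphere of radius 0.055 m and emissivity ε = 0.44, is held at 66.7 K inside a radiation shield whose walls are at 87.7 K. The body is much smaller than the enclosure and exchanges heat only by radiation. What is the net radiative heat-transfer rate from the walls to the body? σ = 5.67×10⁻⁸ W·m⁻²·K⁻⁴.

For a small grey body in a large enclosure: P_net = εσA(T_body⁴ − T_wall⁴).
A = 4πr² = 0.03801 m²; T_body⁴ − T_wall⁴ = 1.979×10⁷ − 5.916×10⁷ = -3.936×10⁷ K⁴.
|P_net| = 0.44·5.67×10⁻⁸·0.03801·3.936×10⁷.

P_net ≈ 0.0373 W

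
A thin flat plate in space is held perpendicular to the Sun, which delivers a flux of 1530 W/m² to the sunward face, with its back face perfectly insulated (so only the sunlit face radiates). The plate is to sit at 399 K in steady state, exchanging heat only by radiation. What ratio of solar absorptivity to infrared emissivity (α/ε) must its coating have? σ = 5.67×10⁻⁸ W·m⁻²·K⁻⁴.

α/ε ≈ 0.939

Balance: αS·A = εσ·1A·T⁴ ⇒ α/ε = σT⁴/S.
α/ε = 5.67×10⁻⁸·(399)⁴/1530 = 5.67×10⁻⁸·2.534×10¹⁰/1530.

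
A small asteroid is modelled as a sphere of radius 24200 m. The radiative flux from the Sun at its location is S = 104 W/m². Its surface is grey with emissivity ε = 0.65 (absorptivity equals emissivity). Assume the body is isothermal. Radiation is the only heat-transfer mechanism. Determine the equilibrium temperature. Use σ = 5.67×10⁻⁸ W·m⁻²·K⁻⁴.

T ≈ 146 K

At equilibrium, absorbed power = emitted power.
Absorbing cross-section = πr² = 1.840×10⁹ m²; emitting surface = 4πr² = 7.359×10⁹ m² (ratio 4).
εS·A_cross = εσ·A_surf·T⁴  ⇒  T⁴ = S/(4σ)   (ε cancels).
T⁴ = 104/(4·5.67×10⁻⁸) = 4.586×10⁸ K⁴.
T = (4.586×10⁸)^(1/4).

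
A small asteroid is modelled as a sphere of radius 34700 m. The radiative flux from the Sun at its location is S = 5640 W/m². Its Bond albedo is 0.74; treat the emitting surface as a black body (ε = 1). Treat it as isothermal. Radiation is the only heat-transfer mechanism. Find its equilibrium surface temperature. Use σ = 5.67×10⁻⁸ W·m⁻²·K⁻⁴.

T ≈ 284 K

At equilibrium, absorbed power = emitted power.
Absorbing cross-section = πr² = 3.783×10⁹ m²; emitting surface = 4πr² = 1.513×10¹⁰ m² (ratio 4).
(1−a)S·A_cross = εσ·A_surf·T⁴  ⇒  T⁴ = (1−a)S/(4σ).
T⁴ = 0.260·5640/(4·5.67×10⁻⁸) = 6.466×10⁹ K⁴.
T = (6.466×10⁹)^(1/4).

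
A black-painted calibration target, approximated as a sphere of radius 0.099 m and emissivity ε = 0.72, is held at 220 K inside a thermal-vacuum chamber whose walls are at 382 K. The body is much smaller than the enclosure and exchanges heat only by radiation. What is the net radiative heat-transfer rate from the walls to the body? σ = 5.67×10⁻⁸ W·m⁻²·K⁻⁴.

P_net ≈ 95.3 W

For a small grey body in a large enclosure: P_net = εσA(T_body⁴ − T_wall⁴).
A = 4πr² = 0.1232 m²; T_body⁴ − T_wall⁴ = 2.343×10⁹ − 2.129×10¹⁰ = -1.895×10¹⁰ K⁴.
|P_net| = 0.72·5.67×10⁻⁸·0.1232·1.895×10¹⁰.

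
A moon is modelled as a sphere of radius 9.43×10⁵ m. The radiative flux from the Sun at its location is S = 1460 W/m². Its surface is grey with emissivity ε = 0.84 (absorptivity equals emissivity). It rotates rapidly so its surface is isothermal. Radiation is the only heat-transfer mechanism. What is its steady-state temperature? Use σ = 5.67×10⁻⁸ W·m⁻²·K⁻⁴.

At equilibrium, absorbed power = emitted power.
Absorbing cross-section = πr² = 2.794×10¹² m²; emitting surface = 4πr² = 1.117×10¹³ m² (ratio 4).
εS·A_cross = εσ·A_surf·T⁴  ⇒  T⁴ = S/(4σ)   (ε cancels).
T⁴ = 1460/(4·5.67×10⁻⁸) = 6.437×10⁹ K⁴.
T = (6.437×10⁹)^(1/4).

T ≈ 283 K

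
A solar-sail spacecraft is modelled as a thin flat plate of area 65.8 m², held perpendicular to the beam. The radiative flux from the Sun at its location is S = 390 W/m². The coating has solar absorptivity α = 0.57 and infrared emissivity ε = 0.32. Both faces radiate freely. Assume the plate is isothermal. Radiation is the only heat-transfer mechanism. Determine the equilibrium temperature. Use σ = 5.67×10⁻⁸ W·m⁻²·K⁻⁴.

T ≈ 280 K

At equilibrium, absorbed power = emitted power.
Absorbing cross-section = A = 65.80 m²; emitting surface = 2A = 131.6 m² (ratio 2).
αS·A_cross = εσ·A_surf·T⁴  ⇒  T⁴ = αS/(ε·2σ).
T⁴ = 0.570·390/(0.32·2·5.67×10⁻⁸) = 6.126×10⁹ K⁴.
T = (6.126×10⁹)^(1/4).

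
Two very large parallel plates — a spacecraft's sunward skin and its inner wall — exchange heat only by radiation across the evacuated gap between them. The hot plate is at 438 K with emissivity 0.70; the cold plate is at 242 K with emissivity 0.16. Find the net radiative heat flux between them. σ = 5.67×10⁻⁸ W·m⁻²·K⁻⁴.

For two infinite grey parallel plates, q = σ(T₁⁴ − T₂⁴)/(1/ε₁ + 1/ε₂ − 1).
T₁⁴ − T₂⁴ = 3.680×10¹⁰ − 3.430×10⁹ = 3.337×10¹⁰ K⁴.
1/ε₁ + 1/ε₂ − 1 = 1.429 + 6.250 − 1 = 6.679.
q = 5.67×10⁻⁸ × 3.337×10¹⁰ / 6.679.

q ≈ 283 W/m²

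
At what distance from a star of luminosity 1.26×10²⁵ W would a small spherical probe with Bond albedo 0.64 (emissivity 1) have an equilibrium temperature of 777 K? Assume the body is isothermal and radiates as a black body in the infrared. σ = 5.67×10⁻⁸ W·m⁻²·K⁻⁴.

For an isothermal black-emitting sphere, (1−a)S·πr² = σ·4πr²·T⁴ ⇒ S = 4σT⁴/(1−a).
S = 4·5.67×10⁻⁸·(777)⁴/0.360 = 2.296×10⁵ W/m².
Flux falls as S = L/(4πd²), so d = √(L/(4πS)) = √(1.26×10²⁵/(4π·2.296×10⁵)).

d ≈ 2.09×10⁹ m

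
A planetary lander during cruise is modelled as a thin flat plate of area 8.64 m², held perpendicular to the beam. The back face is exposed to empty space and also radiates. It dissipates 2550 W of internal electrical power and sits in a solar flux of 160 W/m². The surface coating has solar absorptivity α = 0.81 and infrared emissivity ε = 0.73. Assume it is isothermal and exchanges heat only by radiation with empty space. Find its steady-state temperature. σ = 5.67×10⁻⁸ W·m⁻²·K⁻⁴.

T ≈ 268 K

At steady state, absorbed solar power + internal power = radiated power.
Absorbed: α·S·A_cross = 0.81·160·8.640 = 1120 W (cross-section A).
Total input = 1120 + 2550 = 3670 W.
Radiated: εσ·A_surf·T⁴ with A_surf = 2A = 17.28 m².
T⁴ = 3670/(0.73·5.67×10⁻⁸·17.28) = 5.131×10⁹ K⁴.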